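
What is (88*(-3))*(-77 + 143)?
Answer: -17424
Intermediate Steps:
(88*(-3))*(-77 + 143) = -264*66 = -17424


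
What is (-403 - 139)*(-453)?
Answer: 245526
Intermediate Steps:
(-403 - 139)*(-453) = -542*(-453) = 245526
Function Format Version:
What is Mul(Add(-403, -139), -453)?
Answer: 245526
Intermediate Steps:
Mul(Add(-403, -139), -453) = Mul(-542, -453) = 245526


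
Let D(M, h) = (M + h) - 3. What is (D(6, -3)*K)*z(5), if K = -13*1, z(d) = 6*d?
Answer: 0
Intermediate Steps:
D(M, h) = -3 + M + h
K = -13
(D(6, -3)*K)*z(5) = ((-3 + 6 - 3)*(-13))*(6*5) = (0*(-13))*30 = 0*30 = 0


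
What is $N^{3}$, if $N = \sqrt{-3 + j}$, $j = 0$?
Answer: $- 3 i \sqrt{3} \approx - 5.1962 i$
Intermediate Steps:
$N = i \sqrt{3}$ ($N = \sqrt{-3 + 0} = \sqrt{-3} = i \sqrt{3} \approx 1.732 i$)
$N^{3} = \left(i \sqrt{3}\right)^{3} = - 3 i \sqrt{3}$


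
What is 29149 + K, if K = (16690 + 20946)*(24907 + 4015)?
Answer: 1088537541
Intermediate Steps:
K = 1088508392 (K = 37636*28922 = 1088508392)
29149 + K = 29149 + 1088508392 = 1088537541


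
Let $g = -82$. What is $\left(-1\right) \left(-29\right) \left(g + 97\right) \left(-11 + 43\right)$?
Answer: $13920$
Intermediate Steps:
$\left(-1\right) \left(-29\right) \left(g + 97\right) \left(-11 + 43\right) = \left(-1\right) \left(-29\right) \left(-82 + 97\right) \left(-11 + 43\right) = 29 \cdot 15 \cdot 32 = 29 \cdot 480 = 13920$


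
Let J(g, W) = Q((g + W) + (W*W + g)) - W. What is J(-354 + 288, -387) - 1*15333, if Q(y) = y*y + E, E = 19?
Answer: 22275547573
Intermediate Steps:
Q(y) = 19 + y² (Q(y) = y*y + 19 = y² + 19 = 19 + y²)
J(g, W) = 19 + (W + W² + 2*g)² - W (J(g, W) = (19 + ((g + W) + (W*W + g))²) - W = (19 + ((W + g) + (W² + g))²) - W = (19 + ((W + g) + (g + W²))²) - W = (19 + (W + W² + 2*g)²) - W = 19 + (W + W² + 2*g)² - W)
J(-354 + 288, -387) - 1*15333 = (19 + (-387 + (-387)² + 2*(-354 + 288))² - 1*(-387)) - 1*15333 = (19 + (-387 + 149769 + 2*(-66))² + 387) - 15333 = (19 + (-387 + 149769 - 132)² + 387) - 15333 = (19 + 149250² + 387) - 15333 = (19 + 22275562500 + 387) - 15333 = 22275562906 - 15333 = 22275547573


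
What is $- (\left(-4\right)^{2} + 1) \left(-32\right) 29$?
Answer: $15776$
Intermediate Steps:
$- (\left(-4\right)^{2} + 1) \left(-32\right) 29 = - (16 + 1) \left(-32\right) 29 = \left(-1\right) 17 \left(-32\right) 29 = \left(-17\right) \left(-32\right) 29 = 544 \cdot 29 = 15776$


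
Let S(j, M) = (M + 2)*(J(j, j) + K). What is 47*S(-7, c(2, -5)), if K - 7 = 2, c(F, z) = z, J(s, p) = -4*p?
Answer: -5217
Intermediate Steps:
K = 9 (K = 7 + 2 = 9)
S(j, M) = (2 + M)*(9 - 4*j) (S(j, M) = (M + 2)*(-4*j + 9) = (2 + M)*(9 - 4*j))
47*S(-7, c(2, -5)) = 47*(18 - 8*(-7) + 9*(-5) - 4*(-5)*(-7)) = 47*(18 + 56 - 45 - 140) = 47*(-111) = -5217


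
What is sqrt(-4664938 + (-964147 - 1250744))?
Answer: I*sqrt(6879829) ≈ 2622.9*I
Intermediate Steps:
sqrt(-4664938 + (-964147 - 1250744)) = sqrt(-4664938 - 2214891) = sqrt(-6879829) = I*sqrt(6879829)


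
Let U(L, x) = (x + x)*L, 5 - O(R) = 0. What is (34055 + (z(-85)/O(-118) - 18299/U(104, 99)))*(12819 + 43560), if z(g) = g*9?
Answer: 13119237036205/6864 ≈ 1.9113e+9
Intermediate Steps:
z(g) = 9*g
O(R) = 5 (O(R) = 5 - 1*0 = 5 + 0 = 5)
U(L, x) = 2*L*x (U(L, x) = (2*x)*L = 2*L*x)
(34055 + (z(-85)/O(-118) - 18299/U(104, 99)))*(12819 + 43560) = (34055 + ((9*(-85))/5 - 18299/(2*104*99)))*(12819 + 43560) = (34055 + (-765*⅕ - 18299/20592))*56379 = (34055 + (-153 - 18299*1/20592))*56379 = (34055 + (-153 - 18299/20592))*56379 = (34055 - 3168875/20592)*56379 = (698091685/20592)*56379 = 13119237036205/6864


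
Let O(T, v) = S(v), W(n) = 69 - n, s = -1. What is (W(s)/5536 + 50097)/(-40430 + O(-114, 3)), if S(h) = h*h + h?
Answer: -138668531/111877024 ≈ -1.2395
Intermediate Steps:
S(h) = h + h² (S(h) = h² + h = h + h²)
O(T, v) = v*(1 + v)
(W(s)/5536 + 50097)/(-40430 + O(-114, 3)) = ((69 - 1*(-1))/5536 + 50097)/(-40430 + 3*(1 + 3)) = ((69 + 1)*(1/5536) + 50097)/(-40430 + 3*4) = (70*(1/5536) + 50097)/(-40430 + 12) = (35/2768 + 50097)/(-40418) = (138668531/2768)*(-1/40418) = -138668531/111877024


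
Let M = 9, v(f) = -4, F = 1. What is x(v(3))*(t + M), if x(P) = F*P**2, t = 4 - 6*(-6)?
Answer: 784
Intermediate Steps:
t = 40 (t = 4 + 36 = 40)
x(P) = P**2 (x(P) = 1*P**2 = P**2)
x(v(3))*(t + M) = (-4)**2*(40 + 9) = 16*49 = 784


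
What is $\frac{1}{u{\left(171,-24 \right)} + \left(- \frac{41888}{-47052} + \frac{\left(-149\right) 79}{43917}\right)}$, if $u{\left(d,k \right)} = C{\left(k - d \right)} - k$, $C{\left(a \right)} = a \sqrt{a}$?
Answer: $\frac{146021307241118589}{43977278778051101507420} + \frac{1156441378282407711 i \sqrt{195}}{43977278778051101507420} \approx 3.3204 \cdot 10^{-6} + 0.00036721 i$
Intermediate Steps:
$C{\left(a \right)} = a^{\frac{3}{2}}$
$u{\left(d,k \right)} = \left(k - d\right)^{\frac{3}{2}} - k$
$\frac{1}{u{\left(171,-24 \right)} + \left(- \frac{41888}{-47052} + \frac{\left(-149\right) 79}{43917}\right)} = \frac{1}{\left(\left(-24 - 171\right)^{\frac{3}{2}} - -24\right) + \left(- \frac{41888}{-47052} + \frac{\left(-149\right) 79}{43917}\right)} = \frac{1}{\left(\left(-24 - 171\right)^{\frac{3}{2}} + 24\right) - - \frac{107145517}{172198557}} = \frac{1}{\left(\left(-195\right)^{\frac{3}{2}} + 24\right) + \left(\frac{10472}{11763} - \frac{11771}{43917}\right)} = \frac{1}{\left(- 195 i \sqrt{195} + 24\right) + \frac{107145517}{172198557}} = \frac{1}{\left(24 - 195 i \sqrt{195}\right) + \frac{107145517}{172198557}} = \frac{1}{\frac{4239910885}{172198557} - 195 i \sqrt{195}}$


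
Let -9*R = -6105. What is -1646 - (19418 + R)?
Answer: -65227/3 ≈ -21742.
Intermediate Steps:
R = 2035/3 (R = -⅑*(-6105) = 2035/3 ≈ 678.33)
-1646 - (19418 + R) = -1646 - (19418 + 2035/3) = -1646 - 1*60289/3 = -1646 - 60289/3 = -65227/3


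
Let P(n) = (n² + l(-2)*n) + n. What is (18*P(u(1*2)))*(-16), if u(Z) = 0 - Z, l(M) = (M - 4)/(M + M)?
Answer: 288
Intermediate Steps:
l(M) = (-4 + M)/(2*M) (l(M) = (-4 + M)/((2*M)) = (-4 + M)*(1/(2*M)) = (-4 + M)/(2*M))
u(Z) = -Z
P(n) = n² + 5*n/2 (P(n) = (n² + ((½)*(-4 - 2)/(-2))*n) + n = (n² + ((½)*(-½)*(-6))*n) + n = (n² + 3*n/2) + n = n² + 5*n/2)
(18*P(u(1*2)))*(-16) = (18*((-2)*(5 + 2*(-2))/2))*(-16) = (18*((-1*2)*(5 + 2*(-1*2))/2))*(-16) = (18*((½)*(-2)*(5 + 2*(-2))))*(-16) = (18*((½)*(-2)*(5 - 4)))*(-16) = (18*((½)*(-2)*1))*(-16) = (18*(-1))*(-16) = -18*(-16) = 288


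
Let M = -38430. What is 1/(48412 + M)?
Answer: 1/9982 ≈ 0.00010018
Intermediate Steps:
1/(48412 + M) = 1/(48412 - 38430) = 1/9982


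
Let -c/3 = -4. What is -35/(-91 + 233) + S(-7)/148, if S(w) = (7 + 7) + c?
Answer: -186/2627 ≈ -0.070803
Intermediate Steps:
c = 12 (c = -3*(-4) = 12)
S(w) = 26 (S(w) = (7 + 7) + 12 = 14 + 12 = 26)
-35/(-91 + 233) + S(-7)/148 = -35/(-91 + 233) + 26/148 = -35/142 + 26*(1/148) = -35*1/142 + 13/74 = -35/142 + 13/74 = -186/2627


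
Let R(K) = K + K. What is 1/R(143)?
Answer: 1/286 ≈ 0.0034965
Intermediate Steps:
R(K) = 2*K
1/R(143) = 1/(2*143) = 1/286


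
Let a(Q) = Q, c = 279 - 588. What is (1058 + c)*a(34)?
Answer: 25466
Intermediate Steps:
c = -309
(1058 + c)*a(34) = (1058 - 309)*34 = 749*34 = 25466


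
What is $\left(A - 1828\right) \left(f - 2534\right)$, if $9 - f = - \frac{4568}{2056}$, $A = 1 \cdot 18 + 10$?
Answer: $\frac{1167037200}{257} \approx 4.541 \cdot 10^{6}$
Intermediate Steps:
$A = 28$ ($A = 18 + 10 = 28$)
$f = \frac{2884}{257}$ ($f = 9 - - \frac{4568}{2056} = 9 - \left(-4568\right) \frac{1}{2056} = 9 - - \frac{571}{257} = 9 + \frac{571}{257} = \frac{2884}{257} \approx 11.222$)
$\left(A - 1828\right) \left(f - 2534\right) = \left(28 - 1828\right) \left(\frac{2884}{257} - 2534\right) = - 1800 \left(\frac{2884}{257} - 2534\right) = \left(-1800\right) \left(- \frac{648354}{257}\right) = \frac{1167037200}{257}$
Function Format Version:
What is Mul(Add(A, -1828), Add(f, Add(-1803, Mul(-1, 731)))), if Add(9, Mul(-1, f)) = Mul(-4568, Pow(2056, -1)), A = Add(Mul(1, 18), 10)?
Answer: Rational(1167037200, 257) ≈ 4.5410e+6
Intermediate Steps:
A = 28 (A = Add(18, 10) = 28)
f = Rational(2884, 257) (f = Add(9, Mul(-1, Mul(-4568, Pow(2056, -1)))) = Add(9, Mul(-1, Mul(-4568, Rational(1, 2056)))) = Add(9, Mul(-1, Rational(-571, 257))) = Add(9, Rational(571, 257)) = Rational(2884, 257) ≈ 11.222)
Mul(Add(A, -1828), Add(f, Add(-1803, Mul(-1, 731)))) = Mul(Add(28, -1828), Add(Rational(2884, 257), Add(-1803, Mul(-1, 731)))) = Mul(-1800, Add(Rational(2884, 257), Add(-1803, -731))) = Mul(-1800, Add(Rational(2884, 257), -2534)) = Mul(-1800, Rational(-648354, 257)) = Rational(1167037200, 257)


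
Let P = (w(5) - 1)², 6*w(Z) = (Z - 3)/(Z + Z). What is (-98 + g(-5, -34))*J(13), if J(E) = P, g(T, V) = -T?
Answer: -26071/300 ≈ -86.903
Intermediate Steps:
w(Z) = (-3 + Z)/(12*Z) (w(Z) = ((Z - 3)/(Z + Z))/6 = ((-3 + Z)/((2*Z)))/6 = ((-3 + Z)*(1/(2*Z)))/6 = ((-3 + Z)/(2*Z))/6 = (-3 + Z)/(12*Z))
P = 841/900 (P = ((1/12)*(-3 + 5)/5 - 1)² = ((1/12)*(⅕)*2 - 1)² = (1/30 - 1)² = (-29/30)² = 841/900 ≈ 0.93444)
J(E) = 841/900
(-98 + g(-5, -34))*J(13) = (-98 - 1*(-5))*(841/900) = (-98 + 5)*(841/900) = -93*841/900 = -26071/300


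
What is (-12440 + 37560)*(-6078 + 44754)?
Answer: 971541120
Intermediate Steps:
(-12440 + 37560)*(-6078 + 44754) = 25120*38676 = 971541120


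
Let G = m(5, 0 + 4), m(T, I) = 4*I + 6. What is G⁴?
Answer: 234256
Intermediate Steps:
m(T, I) = 6 + 4*I
G = 22 (G = 6 + 4*(0 + 4) = 6 + 4*4 = 6 + 16 = 22)
G⁴ = 22⁴ = 234256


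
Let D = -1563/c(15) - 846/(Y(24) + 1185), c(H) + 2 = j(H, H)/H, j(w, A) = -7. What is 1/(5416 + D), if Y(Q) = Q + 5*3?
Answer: 2516/15219177 ≈ 0.00016532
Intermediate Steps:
Y(Q) = 15 + Q (Y(Q) = Q + 15 = 15 + Q)
c(H) = -2 - 7/H
D = 1592521/2516 (D = -1563/(-2 - 7/15) - 846/((15 + 24) + 1185) = -1563/(-2 - 7*1/15) - 846/(39 + 1185) = -1563/(-2 - 7/15) - 846/1224 = -1563/(-37/15) - 846*1/1224 = -1563*(-15/37) - 47/68 = 23445/37 - 47/68 = 1592521/2516 ≈ 632.96)
1/(5416 + D) = 1/(5416 + 1592521/2516) = 1/(15219177/2516) = 2516/15219177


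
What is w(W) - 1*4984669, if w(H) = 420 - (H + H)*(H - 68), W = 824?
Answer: -6230137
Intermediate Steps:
w(H) = 420 - 2*H*(-68 + H)
w(W) - 1*4984669 = (420 - 2*824² + 136*824) - 1*4984669 = (420 - 2*678976 + 112064) - 4984669 = (420 - 1357952 + 112064) - 4984669 = -1245468 - 4984669 = -6230137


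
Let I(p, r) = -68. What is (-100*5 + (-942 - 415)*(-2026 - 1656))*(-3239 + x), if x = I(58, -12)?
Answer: -16521686018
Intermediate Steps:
x = -68
(-100*5 + (-942 - 415)*(-2026 - 1656))*(-3239 + x) = (-100*5 + (-942 - 415)*(-2026 - 1656))*(-3239 - 68) = (-500 - 1357*(-3682))*(-3307) = (-500 + 4996474)*(-3307) = 4995974*(-3307) = -16521686018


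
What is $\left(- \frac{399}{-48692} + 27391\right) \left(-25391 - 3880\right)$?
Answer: $- \frac{5577057869163}{6956} \approx -8.0176 \cdot 10^{8}$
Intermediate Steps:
$\left(- \frac{399}{-48692} + 27391\right) \left(-25391 - 3880\right) = \left(\left(-399\right) \left(- \frac{1}{48692}\right) + 27391\right) \left(-29271\right) = \left(\frac{57}{6956} + 27391\right) \left(-29271\right) = \frac{190531853}{6956} \left(-29271\right) = - \frac{5577057869163}{6956}$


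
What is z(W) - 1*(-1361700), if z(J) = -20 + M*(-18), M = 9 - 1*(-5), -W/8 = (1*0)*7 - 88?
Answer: 1361428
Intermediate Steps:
W = 704 (W = -8*((1*0)*7 - 88) = -8*(0*7 - 88) = -8*(0 - 88) = -8*(-88) = 704)
M = 14 (M = 9 + 5 = 14)
z(J) = -272 (z(J) = -20 + 14*(-18) = -20 - 252 = -272)
z(W) - 1*(-1361700) = -272 - 1*(-1361700) = -272 + 1361700 = 1361428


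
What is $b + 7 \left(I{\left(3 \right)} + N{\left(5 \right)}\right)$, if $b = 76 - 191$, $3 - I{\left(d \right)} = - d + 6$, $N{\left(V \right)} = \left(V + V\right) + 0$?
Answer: $-45$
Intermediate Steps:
$N{\left(V \right)} = 2 V$ ($N{\left(V \right)} = 2 V + 0 = 2 V$)
$I{\left(d \right)} = -3 + d$ ($I{\left(d \right)} = 3 - \left(- d + 6\right) = 3 - \left(6 - d\right) = 3 + \left(-6 + d\right) = -3 + d$)
$b = -115$ ($b = 76 - 191 = -115$)
$b + 7 \left(I{\left(3 \right)} + N{\left(5 \right)}\right) = -115 + 7 \left(\left(-3 + 3\right) + 2 \cdot 5\right) = -115 + 7 \left(0 + 10\right) = -115 + 7 \cdot 10 = -115 + 70 = -45$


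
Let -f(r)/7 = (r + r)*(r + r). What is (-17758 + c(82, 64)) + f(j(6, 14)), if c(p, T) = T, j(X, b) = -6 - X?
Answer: -21726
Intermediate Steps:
f(r) = -28*r² (f(r) = -7*(r + r)*(r + r) = -7*2*r*2*r = -28*r²)
(-17758 + c(82, 64)) + f(j(6, 14)) = (-17758 + 64) - 28*(-6 - 1*6)² = -17694 - 28*(-6 - 6)² = -17694 - 28*(-12)² = -17694 - 28*144 = -17694 - 4032 = -21726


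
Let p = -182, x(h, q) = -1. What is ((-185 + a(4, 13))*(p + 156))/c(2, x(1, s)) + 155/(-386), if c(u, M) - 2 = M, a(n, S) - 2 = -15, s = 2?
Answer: 1986973/386 ≈ 5147.6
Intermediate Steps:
a(n, S) = -13 (a(n, S) = 2 - 15 = -13)
c(u, M) = 2 + M
((-185 + a(4, 13))*(p + 156))/c(2, x(1, s)) + 155/(-386) = ((-185 - 13)*(-182 + 156))/(2 - 1) + 155/(-386) = -198*(-26)/1 + 155*(-1/386) = 5148*1 - 155/386 = 5148 - 155/386 = 1986973/386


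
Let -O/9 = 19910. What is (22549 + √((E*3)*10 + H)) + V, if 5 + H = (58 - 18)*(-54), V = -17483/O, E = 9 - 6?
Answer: 4040572793/179190 + 5*I*√83 ≈ 22549.0 + 45.552*I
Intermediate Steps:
O = -179190 (O = -9*19910 = -179190)
E = 3
V = 17483/179190 (V = -17483/(-179190) = -17483*(-1/179190) = 17483/179190 ≈ 0.097567)
H = -2165 (H = -5 + (58 - 18)*(-54) = -5 + 40*(-54) = -5 - 2160 = -2165)
(22549 + √((E*3)*10 + H)) + V = (22549 + √((3*3)*10 - 2165)) + 17483/179190 = (22549 + √(9*10 - 2165)) + 17483/179190 = (22549 + √(90 - 2165)) + 17483/179190 = (22549 + √(-2075)) + 17483/179190 = (22549 + 5*I*√83) + 17483/179190 = 4040572793/179190 + 5*I*√83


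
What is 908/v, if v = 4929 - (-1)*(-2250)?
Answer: 908/2679 ≈ 0.33893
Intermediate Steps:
v = 2679 (v = 4929 - 1*2250 = 4929 - 2250 = 2679)
908/v = 908/2679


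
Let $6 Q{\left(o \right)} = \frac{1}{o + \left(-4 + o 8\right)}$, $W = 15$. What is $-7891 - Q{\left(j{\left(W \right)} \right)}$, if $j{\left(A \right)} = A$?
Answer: $- \frac{6202327}{786} \approx -7891.0$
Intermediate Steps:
$Q{\left(o \right)} = \frac{1}{6 \left(-4 + 9 o\right)}$ ($Q{\left(o \right)} = \frac{1}{6 \left(o + \left(-4 + o 8\right)\right)} = \frac{1}{6 \left(o + \left(-4 + 8 o\right)\right)} = \frac{1}{6 \left(-4 + 9 o\right)}$)
$-7891 - Q{\left(j{\left(W \right)} \right)} = -7891 - \frac{1}{6 \left(-4 + 9 \cdot 15\right)} = -7891 - \frac{1}{6 \left(-4 + 135\right)} = -7891 - \frac{1}{6 \cdot 131} = -7891 - \frac{1}{6} \cdot \frac{1}{131} = -7891 - \frac{1}{786} = - \frac{6202327}{786}$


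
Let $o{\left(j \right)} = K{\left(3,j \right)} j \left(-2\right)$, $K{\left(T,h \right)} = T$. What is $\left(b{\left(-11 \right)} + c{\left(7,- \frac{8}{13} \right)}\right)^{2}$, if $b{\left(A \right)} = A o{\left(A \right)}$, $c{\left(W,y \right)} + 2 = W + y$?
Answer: $\frac{88003161}{169} \approx 5.2073 \cdot 10^{5}$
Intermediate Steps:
$o{\left(j \right)} = - 6 j$ ($o{\left(j \right)} = 3 j \left(-2\right) = - 6 j$)
$c{\left(W,y \right)} = -2 + W + y$ ($c{\left(W,y \right)} = -2 + \left(W + y\right) = -2 + W + y$)
$b{\left(A \right)} = - 6 A^{2}$ ($b{\left(A \right)} = A \left(- 6 A\right) = - 6 A^{2}$)
$\left(b{\left(-11 \right)} + c{\left(7,- \frac{8}{13} \right)}\right)^{2} = \left(- 6 \left(-11\right)^{2} - \left(-5 + \frac{8}{13}\right)\right)^{2} = \left(\left(-6\right) 121 - - \frac{57}{13}\right)^{2} = \left(-726 - - \frac{57}{13}\right)^{2} = \left(-726 + \frac{57}{13}\right)^{2} = \left(- \frac{9381}{13}\right)^{2} = \frac{88003161}{169}$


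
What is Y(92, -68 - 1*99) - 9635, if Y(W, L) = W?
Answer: -9543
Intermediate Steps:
Y(92, -68 - 1*99) - 9635 = 92 - 9635 = -9543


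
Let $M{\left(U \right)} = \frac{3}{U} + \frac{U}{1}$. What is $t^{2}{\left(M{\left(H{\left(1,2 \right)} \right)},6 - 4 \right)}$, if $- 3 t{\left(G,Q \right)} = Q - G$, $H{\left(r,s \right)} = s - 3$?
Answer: $4$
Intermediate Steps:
$H{\left(r,s \right)} = -3 + s$ ($H{\left(r,s \right)} = s - 3 = -3 + s$)
$M{\left(U \right)} = U + \frac{3}{U}$ ($M{\left(U \right)} = \frac{3}{U} + U 1 = \frac{3}{U} + U = U + \frac{3}{U}$)
$t{\left(G,Q \right)} = - \frac{Q}{3} + \frac{G}{3}$ ($t{\left(G,Q \right)} = - \frac{Q - G}{3} = - \frac{Q}{3} + \frac{G}{3}$)
$t^{2}{\left(M{\left(H{\left(1,2 \right)} \right)},6 - 4 \right)} = \left(- \frac{6 - 4}{3} + \frac{\left(-3 + 2\right) + \frac{3}{-3 + 2}}{3}\right)^{2} = \left(- \frac{6 - 4}{3} + \frac{-1 + \frac{3}{-1}}{3}\right)^{2} = \left(\left(- \frac{1}{3}\right) 2 + \frac{-1 + 3 \left(-1\right)}{3}\right)^{2} = \left(- \frac{2}{3} + \frac{-1 - 3}{3}\right)^{2} = \left(- \frac{2}{3} + \frac{1}{3} \left(-4\right)\right)^{2} = \left(- \frac{2}{3} - \frac{4}{3}\right)^{2} = \left(-2\right)^{2} = 4$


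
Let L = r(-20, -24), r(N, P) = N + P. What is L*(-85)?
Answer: 3740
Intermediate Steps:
L = -44 (L = -20 - 24 = -44)
L*(-85) = -44*(-85) = 3740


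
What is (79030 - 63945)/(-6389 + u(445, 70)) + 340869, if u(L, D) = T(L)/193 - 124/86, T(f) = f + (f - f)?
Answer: 18071093247983/53015142 ≈ 3.4087e+5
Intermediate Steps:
T(f) = f (T(f) = f + 0 = f)
u(L, D) = -62/43 + L/193 (u(L, D) = L/193 - 124/86 = L*(1/193) - 124*1/86 = L/193 - 62/43 = -62/43 + L/193)
(79030 - 63945)/(-6389 + u(445, 70)) + 340869 = (79030 - 63945)/(-6389 + (-62/43 + (1/193)*445)) + 340869 = 15085/(-6389 + (-62/43 + 445/193)) + 340869 = 15085/(-6389 + 7169/8299) + 340869 = 15085/(-53015142/8299) + 340869 = 15085*(-8299/53015142) + 340869 = -125190415/53015142 + 340869 = 18071093247983/53015142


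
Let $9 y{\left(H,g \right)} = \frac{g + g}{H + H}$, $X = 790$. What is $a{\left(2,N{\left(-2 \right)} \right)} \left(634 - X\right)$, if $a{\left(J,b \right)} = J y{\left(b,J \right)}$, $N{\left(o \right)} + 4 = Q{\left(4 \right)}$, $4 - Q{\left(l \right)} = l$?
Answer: $\frac{52}{3} \approx 17.333$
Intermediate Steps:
$Q{\left(l \right)} = 4 - l$
$N{\left(o \right)} = -4$ ($N{\left(o \right)} = -4 + \left(4 - 4\right) = -4 + 0 = -4$)
$y{\left(H,g \right)} = \frac{g}{9 H}$ ($y{\left(H,g \right)} = \frac{\left(g + g\right) \frac{1}{H + H}}{9} = \frac{2 g \frac{1}{2 H}}{9} = \frac{g \frac{1}{H}}{9} = \frac{g}{9 H}$)
$a{\left(J,b \right)} = \frac{J^{2}}{9 b}$ ($a{\left(J,b \right)} = J \frac{J}{9 b} = \frac{J^{2}}{9 b}$)
$a{\left(2,N{\left(-2 \right)} \right)} \left(634 - X\right) = \frac{2^{2}}{9 \left(-4\right)} \left(634 - 790\right) = \frac{1}{9} \cdot 4 \left(- \frac{1}{4}\right) \left(634 - 790\right) = \left(- \frac{1}{9}\right) \left(-156\right) = \frac{52}{3}$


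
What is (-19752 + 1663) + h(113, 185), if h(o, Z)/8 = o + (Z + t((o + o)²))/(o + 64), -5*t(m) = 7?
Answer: -5067127/295 ≈ -17177.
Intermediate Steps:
t(m) = -7/5 (t(m) = -⅕*7 = -7/5)
h(o, Z) = 8*o + 8*(-7/5 + Z)/(64 + o) (h(o, Z) = 8*(o + (Z - 7/5)/(o + 64)) = 8*(o + (-7/5 + Z)/(64 + o)) = 8*o + 8*(-7/5 + Z)/(64 + o))
(-19752 + 1663) + h(113, 185) = (-19752 + 1663) + 8*(-7 + 5*185 + 5*113² + 320*113)/(5*(64 + 113)) = -18089 + (8/5)*(-7 + 925 + 5*12769 + 36160)/177 = -18089 + (8/5)*(1/177)*(-7 + 925 + 63845 + 36160) = -18089 + (8/5)*(1/177)*100923 = -18089 + 269128/295 = -5067127/295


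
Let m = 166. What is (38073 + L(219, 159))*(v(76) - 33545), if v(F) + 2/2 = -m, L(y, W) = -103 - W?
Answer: -1274684432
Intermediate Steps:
v(F) = -167 (v(F) = -1 - 1*166 = -1 - 166 = -167)
(38073 + L(219, 159))*(v(76) - 33545) = (38073 + (-103 - 1*159))*(-167 - 33545) = (38073 + (-103 - 159))*(-33712) = (38073 - 262)*(-33712) = 37811*(-33712) = -1274684432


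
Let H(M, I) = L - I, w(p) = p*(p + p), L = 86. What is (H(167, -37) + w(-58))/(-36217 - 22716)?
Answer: -6851/58933 ≈ -0.11625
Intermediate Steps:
w(p) = 2*p**2 (w(p) = p*(2*p) = 2*p**2)
H(M, I) = 86 - I
(H(167, -37) + w(-58))/(-36217 - 22716) = ((86 - 1*(-37)) + 2*(-58)**2)/(-36217 - 22716) = ((86 + 37) + 2*3364)/(-58933) = (123 + 6728)*(-1/58933) = 6851*(-1/58933) = -6851/58933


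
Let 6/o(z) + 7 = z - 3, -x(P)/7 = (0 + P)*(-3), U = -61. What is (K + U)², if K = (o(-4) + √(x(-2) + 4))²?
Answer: 23377932/2401 + 58104*I*√38/343 ≈ 9736.8 + 1044.2*I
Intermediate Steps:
x(P) = 21*P (x(P) = -7*(0 + P)*(-3) = -7*P*(-3) = -(-21)*P = 21*P)
o(z) = 6/(-10 + z) (o(z) = 6/(-7 + (z - 3)) = 6/(-7 + (-3 + z)) = 6/(-10 + z))
K = (-3/7 + I*√38)² (K = (6/(-10 - 4) + √(21*(-2) + 4))² = (6/(-14) + √(-42 + 4))² = (6*(-1/14) + √(-38))² = (-3/7 + I*√38)² ≈ -37.816 - 5.2838*I)
(K + U)² = ((3 - 7*I*√38)²/49 - 61)² = (-61 + (3 - 7*I*√38)²/49)²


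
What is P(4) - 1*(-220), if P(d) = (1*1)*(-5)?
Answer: 215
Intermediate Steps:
P(d) = -5 (P(d) = 1*(-5) = -5)
P(4) - 1*(-220) = -5 - 1*(-220) = -5 + 220 = 215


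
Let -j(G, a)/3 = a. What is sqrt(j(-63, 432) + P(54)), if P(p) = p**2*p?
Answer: 18*sqrt(482) ≈ 395.18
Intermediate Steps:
j(G, a) = -3*a
P(p) = p**3
sqrt(j(-63, 432) + P(54)) = sqrt(-3*432 + 54**3) = sqrt(-1296 + 157464) = sqrt(156168) = 18*sqrt(482)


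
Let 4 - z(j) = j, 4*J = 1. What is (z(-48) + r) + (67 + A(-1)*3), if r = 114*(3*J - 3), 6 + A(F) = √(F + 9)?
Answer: -311/2 + 6*√2 ≈ -147.01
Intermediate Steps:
J = ¼ (J = (¼)*1 = ¼ ≈ 0.25000)
z(j) = 4 - j
A(F) = -6 + √(9 + F) (A(F) = -6 + √(F + 9) = -6 + √(9 + F))
r = -513/2 (r = 114*(3*(¼) - 3) = 114*(¾ - 3) = 114*(-9/4) = -513/2 ≈ -256.50)
(z(-48) + r) + (67 + A(-1)*3) = ((4 - 1*(-48)) - 513/2) + (67 + (-6 + √(9 - 1))*3) = ((4 + 48) - 513/2) + (67 + (-6 + √8)*3) = (52 - 513/2) + (67 + (-6 + 2*√2)*3) = -409/2 + (67 + (-18 + 6*√2)) = -409/2 + (49 + 6*√2) = -311/2 + 6*√2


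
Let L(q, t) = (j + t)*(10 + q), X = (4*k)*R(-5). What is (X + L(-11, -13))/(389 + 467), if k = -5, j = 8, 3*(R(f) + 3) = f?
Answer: 295/2568 ≈ 0.11488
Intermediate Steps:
R(f) = -3 + f/3
X = 280/3 (X = (4*(-5))*(-3 + (⅓)*(-5)) = -20*(-3 - 5/3) = -20*(-14/3) = 280/3 ≈ 93.333)
L(q, t) = (8 + t)*(10 + q)
(X + L(-11, -13))/(389 + 467) = (280/3 + (80 + 8*(-11) + 10*(-13) - 11*(-13)))/(389 + 467) = (280/3 + (80 - 88 - 130 + 143))/856 = (280/3 + 5)*(1/856) = (295/3)*(1/856) = 295/2568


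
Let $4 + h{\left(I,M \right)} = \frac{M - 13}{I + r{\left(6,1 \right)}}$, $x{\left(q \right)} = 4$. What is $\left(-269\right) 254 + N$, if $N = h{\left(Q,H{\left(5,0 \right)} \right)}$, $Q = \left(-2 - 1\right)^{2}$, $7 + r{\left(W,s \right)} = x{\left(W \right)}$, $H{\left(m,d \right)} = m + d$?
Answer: $- \frac{204994}{3} \approx -68331.0$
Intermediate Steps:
$H{\left(m,d \right)} = d + m$
$r{\left(W,s \right)} = -3$ ($r{\left(W,s \right)} = -7 + 4 = -3$)
$Q = 9$ ($Q = \left(-3\right)^{2} = 9$)
$h{\left(I,M \right)} = -4 + \frac{-13 + M}{-3 + I}$ ($h{\left(I,M \right)} = -4 + \frac{M - 13}{I - 3} = -4 + \frac{-13 + M}{-3 + I}$)
$N = - \frac{16}{3}$ ($N = \frac{-1 + \left(0 + 5\right) - 36}{-3 + 9} = \frac{-1 + 5 - 36}{6} = \frac{1}{6} \left(-32\right) = - \frac{16}{3} \approx -5.3333$)
$\left(-269\right) 254 + N = \left(-269\right) 254 - \frac{16}{3} = -68326 - \frac{16}{3} = - \frac{204994}{3}$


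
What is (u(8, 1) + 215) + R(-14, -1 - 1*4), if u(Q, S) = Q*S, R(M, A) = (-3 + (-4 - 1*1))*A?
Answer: 263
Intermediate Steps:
R(M, A) = -8*A (R(M, A) = (-3 + (-4 - 1))*A = (-3 - 5)*A = -8*A)
(u(8, 1) + 215) + R(-14, -1 - 1*4) = (8*1 + 215) - 8*(-1 - 1*4) = (8 + 215) - 8*(-1 - 4) = 223 - 8*(-5) = 223 + 40 = 263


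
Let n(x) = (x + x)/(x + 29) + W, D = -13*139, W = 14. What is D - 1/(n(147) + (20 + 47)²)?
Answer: -716314765/396411 ≈ -1807.0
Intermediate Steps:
D = -1807
n(x) = 14 + 2*x/(29 + x) (n(x) = (x + x)/(x + 29) + 14 = (2*x)/(29 + x) + 14 = 2*x/(29 + x) + 14 = 14 + 2*x/(29 + x))
D - 1/(n(147) + (20 + 47)²) = -1807 - 1/(2*(203 + 8*147)/(29 + 147) + (20 + 47)²) = -1807 - 1/(2*(203 + 1176)/176 + 67²) = -1807 - 1/(2*(1/176)*1379 + 4489) = -1807 - 1/(1379/88 + 4489) = -1807 - 1/396411/88 = -1807 - 1*88/396411 = -1807 - 88/396411 = -716314765/396411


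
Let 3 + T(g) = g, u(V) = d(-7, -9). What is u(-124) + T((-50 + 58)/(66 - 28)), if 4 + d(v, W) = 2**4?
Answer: 175/19 ≈ 9.2105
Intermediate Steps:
d(v, W) = 12 (d(v, W) = -4 + 2**4 = -4 + 16 = 12)
u(V) = 12
T(g) = -3 + g
u(-124) + T((-50 + 58)/(66 - 28)) = 12 + (-3 + (-50 + 58)/(66 - 28)) = 12 + (-3 + 8/38) = 12 + (-3 + 8*(1/38)) = 12 + (-3 + 4/19) = 12 - 53/19 = 175/19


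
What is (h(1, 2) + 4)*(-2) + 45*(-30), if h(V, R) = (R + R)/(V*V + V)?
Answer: -1362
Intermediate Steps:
h(V, R) = 2*R/(V + V**2) (h(V, R) = (2*R)/(V**2 + V) = (2*R)/(V + V**2) = 2*R/(V + V**2))
(h(1, 2) + 4)*(-2) + 45*(-30) = (2*2/(1*(1 + 1)) + 4)*(-2) + 45*(-30) = (2*2*1/2 + 4)*(-2) - 1350 = (2*2*1*(1/2) + 4)*(-2) - 1350 = (2 + 4)*(-2) - 1350 = 6*(-2) - 1350 = -12 - 1350 = -1362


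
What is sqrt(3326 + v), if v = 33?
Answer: sqrt(3359) ≈ 57.957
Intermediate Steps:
sqrt(3326 + v) = sqrt(3326 + 33) = sqrt(3359)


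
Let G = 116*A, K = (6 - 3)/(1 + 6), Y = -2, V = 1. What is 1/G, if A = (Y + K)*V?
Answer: -7/1276 ≈ -0.0054859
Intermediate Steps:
K = 3/7 ≈ 0.42857
A = -11/7 (A = (-2 + 3/7)*1 = -11/7*1 = -11/7 ≈ -1.5714)
G = -1276/7 (G = 116*(-11/7) = -1276/7 ≈ -182.29)
1/G = 1/(-1276/7) = -7/1276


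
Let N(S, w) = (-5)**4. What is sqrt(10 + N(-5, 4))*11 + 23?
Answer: 23 + 11*sqrt(635) ≈ 300.19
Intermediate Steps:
N(S, w) = 625
sqrt(10 + N(-5, 4))*11 + 23 = sqrt(10 + 625)*11 + 23 = sqrt(635)*11 + 23 = 11*sqrt(635) + 23 = 23 + 11*sqrt(635)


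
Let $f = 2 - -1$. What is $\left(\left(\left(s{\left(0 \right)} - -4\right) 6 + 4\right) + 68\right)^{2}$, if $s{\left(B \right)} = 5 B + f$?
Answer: $12996$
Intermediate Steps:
$f = 3$ ($f = 2 + 1 = 3$)
$s{\left(B \right)} = 3 + 5 B$ ($s{\left(B \right)} = 5 B + 3 = 3 + 5 B$)
$\left(\left(\left(s{\left(0 \right)} - -4\right) 6 + 4\right) + 68\right)^{2} = \left(\left(\left(\left(3 + 5 \cdot 0\right) - -4\right) 6 + 4\right) + 68\right)^{2} = \left(\left(\left(\left(3 + 0\right) + 4\right) 6 + 4\right) + 68\right)^{2} = \left(\left(\left(3 + 4\right) 6 + 4\right) + 68\right)^{2} = \left(\left(7 \cdot 6 + 4\right) + 68\right)^{2} = \left(\left(42 + 4\right) + 68\right)^{2} = \left(46 + 68\right)^{2} = 114^{2} = 12996$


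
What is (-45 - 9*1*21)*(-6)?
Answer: 1404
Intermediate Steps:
(-45 - 9*1*21)*(-6) = (-45 - 9*21)*(-6) = (-45 - 189)*(-6) = -234*(-6) = 1404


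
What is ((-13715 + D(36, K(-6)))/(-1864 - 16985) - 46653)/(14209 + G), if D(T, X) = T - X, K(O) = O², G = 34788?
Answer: -879348682/923544453 ≈ -0.95215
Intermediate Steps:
((-13715 + D(36, K(-6)))/(-1864 - 16985) - 46653)/(14209 + G) = ((-13715 + (36 - 1*(-6)²))/(-1864 - 16985) - 46653)/(14209 + 34788) = ((-13715 + (36 - 1*36))/(-18849) - 46653)/48997 = ((-13715 + (36 - 36))*(-1/18849) - 46653)*(1/48997) = ((-13715 + 0)*(-1/18849) - 46653)*(1/48997) = (-13715*(-1/18849) - 46653)*(1/48997) = (13715/18849 - 46653)*(1/48997) = -879348682/18849*1/48997 = -879348682/923544453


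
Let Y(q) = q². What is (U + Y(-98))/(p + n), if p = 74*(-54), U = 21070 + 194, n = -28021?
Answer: -30868/32017 ≈ -0.96411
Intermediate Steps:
U = 21264
p = -3996
(U + Y(-98))/(p + n) = (21264 + (-98)²)/(-3996 - 28021) = (21264 + 9604)/(-32017) = 30868*(-1/32017) = -30868/32017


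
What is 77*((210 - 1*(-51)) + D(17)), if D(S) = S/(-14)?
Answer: 40007/2 ≈ 20004.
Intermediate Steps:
D(S) = -S/14 (D(S) = S*(-1/14) = -S/14)
77*((210 - 1*(-51)) + D(17)) = 77*((210 - 1*(-51)) - 1/14*17) = 77*((210 + 51) - 17/14) = 77*(261 - 17/14) = 77*(3637/14) = 40007/2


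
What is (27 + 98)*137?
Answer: 17125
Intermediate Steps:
(27 + 98)*137 = 125*137 = 17125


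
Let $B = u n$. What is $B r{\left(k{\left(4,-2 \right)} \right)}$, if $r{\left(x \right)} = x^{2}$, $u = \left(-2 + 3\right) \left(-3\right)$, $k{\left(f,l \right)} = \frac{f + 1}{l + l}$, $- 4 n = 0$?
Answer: $0$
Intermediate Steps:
$n = 0$ ($n = \left(- \frac{1}{4}\right) 0 = 0$)
$k{\left(f,l \right)} = \frac{1 + f}{2 l}$
$u = -3$ ($u = 1 \left(-3\right) = -3$)
$B = 0$ ($B = \left(-3\right) 0 = 0$)
$B r{\left(k{\left(4,-2 \right)} \right)} = 0 \left(\frac{1 + 4}{2 \left(-2\right)}\right)^{2} = 0 \left(\frac{1}{2} \left(- \frac{1}{2}\right) 5\right)^{2} = 0 \left(- \frac{5}{4}\right)^{2} = 0 \cdot \frac{25}{16} = 0$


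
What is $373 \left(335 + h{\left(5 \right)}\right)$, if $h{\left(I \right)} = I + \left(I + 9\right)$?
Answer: $132042$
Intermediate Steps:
$h{\left(I \right)} = 9 + 2 I$ ($h{\left(I \right)} = I + \left(9 + I\right) = 9 + 2 I$)
$373 \left(335 + h{\left(5 \right)}\right) = 373 \left(335 + \left(9 + 2 \cdot 5\right)\right) = 373 \left(335 + \left(9 + 10\right)\right) = 373 \left(335 + 19\right) = 373 \cdot 354 = 132042$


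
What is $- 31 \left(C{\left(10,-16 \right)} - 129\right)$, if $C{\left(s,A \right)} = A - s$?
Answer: $4805$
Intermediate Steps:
$- 31 \left(C{\left(10,-16 \right)} - 129\right) = - 31 \left(\left(-16 - 10\right) - 129\right) = - 31 \left(-26 - 129\right) = \left(-31\right) \left(-155\right) = 4805$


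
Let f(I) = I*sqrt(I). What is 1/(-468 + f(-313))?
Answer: I/(-468*I + 313*sqrt(313)) ≈ -1.5154e-5 + 0.0001793*I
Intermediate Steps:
f(I) = I**(3/2)
1/(-468 + f(-313)) = 1/(-468 + (-313)**(3/2)) = 1/(-468 - 313*I*sqrt(313))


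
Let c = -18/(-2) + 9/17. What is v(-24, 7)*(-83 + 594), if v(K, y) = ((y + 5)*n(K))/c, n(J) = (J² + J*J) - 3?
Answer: 6654242/9 ≈ 7.3936e+5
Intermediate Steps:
n(J) = -3 + 2*J² (n(J) = (J² + J²) - 3 = 2*J² - 3 = -3 + 2*J²)
c = 162/17 (c = -18*(-½) + 9*(1/17) = 9 + 9/17 = 162/17 ≈ 9.5294)
v(K, y) = 17*(-3 + 2*K²)*(5 + y)/162 (v(K, y) = ((y + 5)*(-3 + 2*K²))/(162/17) = ((5 + y)*(-3 + 2*K²))*(17/162) = ((-3 + 2*K²)*(5 + y))*(17/162) = 17*(-3 + 2*K²)*(5 + y)/162)
v(-24, 7)*(-83 + 594) = (17*(-3 + 2*(-24)²)*(5 + 7)/162)*(-83 + 594) = ((17/162)*(-3 + 2*576)*12)*511 = ((17/162)*(-3 + 1152)*12)*511 = ((17/162)*1149*12)*511 = (13022/9)*511 = 6654242/9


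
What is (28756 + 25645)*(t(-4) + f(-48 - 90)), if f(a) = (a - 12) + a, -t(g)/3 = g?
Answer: -15014676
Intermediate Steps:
t(g) = -3*g
f(a) = -12 + 2*a (f(a) = (-12 + a) + a = -12 + 2*a)
(28756 + 25645)*(t(-4) + f(-48 - 90)) = (28756 + 25645)*(-3*(-4) + (-12 + 2*(-48 - 90))) = 54401*(12 + (-12 + 2*(-138))) = 54401*(12 + (-12 - 276)) = 54401*(12 - 288) = 54401*(-276) = -15014676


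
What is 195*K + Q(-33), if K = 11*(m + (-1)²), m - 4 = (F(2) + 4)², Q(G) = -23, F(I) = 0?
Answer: 45022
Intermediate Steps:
m = 20 (m = 4 + (0 + 4)² = 4 + 4² = 4 + 16 = 20)
K = 231 (K = 11*(20 + (-1)²) = 11*(20 + 1) = 11*21 = 231)
195*K + Q(-33) = 195*231 - 23 = 45045 - 23 = 45022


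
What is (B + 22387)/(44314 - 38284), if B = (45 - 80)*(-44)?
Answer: 23927/6030 ≈ 3.9680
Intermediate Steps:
B = 1540 (B = -35*(-44) = 1540)
(B + 22387)/(44314 - 38284) = (1540 + 22387)/(44314 - 38284) = 23927/6030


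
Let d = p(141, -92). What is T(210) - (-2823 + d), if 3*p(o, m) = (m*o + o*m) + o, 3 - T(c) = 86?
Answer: 11341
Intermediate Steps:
T(c) = -83 (T(c) = 3 - 1*86 = 3 - 86 = -83)
p(o, m) = o/3 + 2*m*o/3 (p(o, m) = ((m*o + o*m) + o)/3 = ((m*o + m*o) + o)/3 = (2*m*o + o)/3 = (o + 2*m*o)/3 = o/3 + 2*m*o/3)
d = -8601 (d = (1/3)*141*(1 + 2*(-92)) = (1/3)*141*(1 - 184) = (1/3)*141*(-183) = -8601)
T(210) - (-2823 + d) = -83 - (-2823 - 8601) = -83 - 1*(-11424) = -83 + 11424 = 11341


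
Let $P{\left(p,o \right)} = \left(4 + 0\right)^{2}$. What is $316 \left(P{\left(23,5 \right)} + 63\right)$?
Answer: $24964$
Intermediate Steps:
$P{\left(p,o \right)} = 16$ ($P{\left(p,o \right)} = 4^{2} = 16$)
$316 \left(P{\left(23,5 \right)} + 63\right) = 316 \left(16 + 63\right) = 316 \cdot 79 = 24964$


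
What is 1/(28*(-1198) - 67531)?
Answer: -1/101075 ≈ -9.8936e-6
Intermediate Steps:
1/(28*(-1198) - 67531) = 1/(-33544 - 67531) = 1/(-101075) = -1/101075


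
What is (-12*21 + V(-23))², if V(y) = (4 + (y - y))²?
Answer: 55696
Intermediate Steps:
V(y) = 16 (V(y) = (4 + 0)² = 4² = 16)
(-12*21 + V(-23))² = (-12*21 + 16)² = (-252 + 16)² = (-236)² = 55696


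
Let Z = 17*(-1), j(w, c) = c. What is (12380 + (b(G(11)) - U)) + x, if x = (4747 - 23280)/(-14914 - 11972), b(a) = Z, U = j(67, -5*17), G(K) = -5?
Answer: 334695461/26886 ≈ 12449.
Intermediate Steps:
U = -85 (U = -5*17 = -85)
Z = -17
b(a) = -17
x = 18533/26886 (x = -18533/(-26886) = -18533*(-1/26886) = 18533/26886 ≈ 0.68932)
(12380 + (b(G(11)) - U)) + x = (12380 + (-17 - 1*(-85))) + 18533/26886 = (12380 + (-17 + 85)) + 18533/26886 = (12380 + 68) + 18533/26886 = 12448 + 18533/26886 = 334695461/26886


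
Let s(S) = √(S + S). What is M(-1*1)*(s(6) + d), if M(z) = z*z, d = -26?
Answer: -26 + 2*√3 ≈ -22.536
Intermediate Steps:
s(S) = √2*√S (s(S) = √(2*S) = √2*√S)
M(z) = z²
M(-1*1)*(s(6) + d) = (-1*1)²*(√2*√6 - 26) = (-1)²*(2*√3 - 26) = 1*(-26 + 2*√3) = -26 + 2*√3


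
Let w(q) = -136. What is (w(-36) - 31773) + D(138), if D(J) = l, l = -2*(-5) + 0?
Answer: -31899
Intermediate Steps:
l = 10 (l = 10 + 0 = 10)
D(J) = 10
(w(-36) - 31773) + D(138) = (-136 - 31773) + 10 = -31909 + 10 = -31899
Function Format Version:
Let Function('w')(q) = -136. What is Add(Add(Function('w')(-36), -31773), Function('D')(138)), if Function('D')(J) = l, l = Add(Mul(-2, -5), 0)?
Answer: -31899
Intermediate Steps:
l = 10 (l = Add(10, 0) = 10)
Function('D')(J) = 10
Add(Add(Function('w')(-36), -31773), Function('D')(138)) = Add(Add(-136, -31773), 10) = Add(-31909, 10) = -31899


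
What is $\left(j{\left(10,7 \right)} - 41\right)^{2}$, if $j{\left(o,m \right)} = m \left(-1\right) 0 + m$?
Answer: $1156$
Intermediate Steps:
$j{\left(o,m \right)} = m$ ($j{\left(o,m \right)} = - m 0 + m = 0 + m = m$)
$\left(j{\left(10,7 \right)} - 41\right)^{2} = \left(7 - 41\right)^{2} = \left(-34\right)^{2} = 1156$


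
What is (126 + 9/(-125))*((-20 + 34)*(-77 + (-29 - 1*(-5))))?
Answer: -22257774/125 ≈ -1.7806e+5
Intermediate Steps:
(126 + 9/(-125))*((-20 + 34)*(-77 + (-29 - 1*(-5)))) = (126 + 9*(-1/125))*(14*(-77 + (-29 + 5))) = (126 - 9/125)*(14*(-77 - 24)) = 15741*(14*(-101))/125 = (15741/125)*(-1414) = -22257774/125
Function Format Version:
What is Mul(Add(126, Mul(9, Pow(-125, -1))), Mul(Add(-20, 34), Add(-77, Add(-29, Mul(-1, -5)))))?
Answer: Rational(-22257774, 125) ≈ -1.7806e+5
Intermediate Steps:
Mul(Add(126, Mul(9, Pow(-125, -1))), Mul(Add(-20, 34), Add(-77, Add(-29, Mul(-1, -5))))) = Mul(Add(126, Mul(9, Rational(-1, 125))), Mul(14, Add(-77, Add(-29, 5)))) = Mul(Add(126, Rational(-9, 125)), Mul(14, Add(-77, -24))) = Mul(Rational(15741, 125), Mul(14, -101)) = Mul(Rational(15741, 125), -1414) = Rational(-22257774, 125)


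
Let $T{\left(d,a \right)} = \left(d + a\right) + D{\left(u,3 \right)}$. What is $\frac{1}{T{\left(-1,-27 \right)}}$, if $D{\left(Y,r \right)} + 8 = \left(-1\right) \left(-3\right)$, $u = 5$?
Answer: $- \frac{1}{33} \approx -0.030303$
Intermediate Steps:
$D{\left(Y,r \right)} = -5$ ($D{\left(Y,r \right)} = -8 - -3 = -8 + 3 = -5$)
$T{\left(d,a \right)} = -5 + a + d$ ($T{\left(d,a \right)} = \left(d + a\right) - 5 = \left(a + d\right) - 5 = -5 + a + d$)
$\frac{1}{T{\left(-1,-27 \right)}} = \frac{1}{-5 - 27 - 1} = \frac{1}{-33} = - \frac{1}{33}$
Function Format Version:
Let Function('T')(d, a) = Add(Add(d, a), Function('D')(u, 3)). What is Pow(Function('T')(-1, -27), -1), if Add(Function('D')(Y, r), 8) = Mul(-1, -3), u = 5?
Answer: Rational(-1, 33) ≈ -0.030303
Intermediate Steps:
Function('D')(Y, r) = -5 (Function('D')(Y, r) = Add(-8, Mul(-1, -3)) = Add(-8, 3) = -5)
Function('T')(d, a) = Add(-5, a, d) (Function('T')(d, a) = Add(Add(d, a), -5) = Add(Add(a, d), -5) = Add(-5, a, d))
Pow(Function('T')(-1, -27), -1) = Pow(Add(-5, -27, -1), -1) = Pow(-33, -1) = Rational(-1, 33)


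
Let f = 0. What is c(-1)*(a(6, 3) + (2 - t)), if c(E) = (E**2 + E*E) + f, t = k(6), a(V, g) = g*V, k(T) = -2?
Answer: 44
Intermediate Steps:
a(V, g) = V*g
t = -2
c(E) = 2*E**2 (c(E) = (E**2 + E*E) + 0 = (E**2 + E**2) + 0 = 2*E**2 + 0 = 2*E**2)
c(-1)*(a(6, 3) + (2 - t)) = (2*(-1)**2)*(6*3 + (2 - 1*(-2))) = (2*1)*(18 + (2 + 2)) = 2*(18 + 4) = 2*22 = 44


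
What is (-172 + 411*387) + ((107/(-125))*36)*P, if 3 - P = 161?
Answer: 20469241/125 ≈ 1.6375e+5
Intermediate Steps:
P = -158 (P = 3 - 1*161 = 3 - 161 = -158)
(-172 + 411*387) + ((107/(-125))*36)*P = (-172 + 411*387) + ((107/(-125))*36)*(-158) = (-172 + 159057) + ((107*(-1/125))*36)*(-158) = 158885 - 107/125*36*(-158) = 158885 - 3852/125*(-158) = 158885 + 608616/125 = 20469241/125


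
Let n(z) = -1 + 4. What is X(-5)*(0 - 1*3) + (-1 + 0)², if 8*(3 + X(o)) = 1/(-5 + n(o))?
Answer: 163/16 ≈ 10.188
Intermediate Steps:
n(z) = 3
X(o) = -49/16 (X(o) = -3 + 1/(8*(-5 + 3)) = -3 + (⅛)/(-2) = -3 + (⅛)*(-½) = -3 - 1/16 = -49/16)
X(-5)*(0 - 1*3) + (-1 + 0)² = -49*(0 - 1*3)/16 + (-1 + 0)² = -49*(0 - 3)/16 + (-1)² = -49/16*(-3) + 1 = 147/16 + 1 = 163/16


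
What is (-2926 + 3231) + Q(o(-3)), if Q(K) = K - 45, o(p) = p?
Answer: 257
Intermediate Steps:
Q(K) = -45 + K
(-2926 + 3231) + Q(o(-3)) = (-2926 + 3231) + (-45 - 3) = 305 - 48 = 257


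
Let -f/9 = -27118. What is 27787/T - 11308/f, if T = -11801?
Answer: -3457598251/1440087831 ≈ -2.4010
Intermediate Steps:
f = 244062 (f = -9*(-27118) = 244062)
27787/T - 11308/f = 27787/(-11801) - 11308/244062 = 27787*(-1/11801) - 11308*1/244062 = -27787/11801 - 5654/122031 = -3457598251/1440087831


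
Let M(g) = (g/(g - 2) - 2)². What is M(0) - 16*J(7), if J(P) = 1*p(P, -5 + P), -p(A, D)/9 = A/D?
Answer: 508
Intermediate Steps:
p(A, D) = -9*A/D
J(P) = -9*P/(-5 + P) (J(P) = 1*(-9*P/(-5 + P)) = -9*P/(-5 + P))
M(g) = (-2 + g/(-2 + g))² (M(g) = (g/(-2 + g) - 2)² = (-2 + g/(-2 + g))²)
M(0) - 16*J(7) = (-4 + 0)²/(-2 + 0)² - (-144)*7/(-5 + 7) = (-4)²/(-2)² - (-144)*7/2 = 16*(¼) - (-144)*7/2 = 4 - 16*(-63/2) = 4 + 504 = 508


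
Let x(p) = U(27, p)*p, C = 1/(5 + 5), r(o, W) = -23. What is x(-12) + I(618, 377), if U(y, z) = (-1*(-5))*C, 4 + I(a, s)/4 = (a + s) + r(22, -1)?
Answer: 3866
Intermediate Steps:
C = ⅒ (C = 1/10 = ⅒ ≈ 0.10000)
I(a, s) = -108 + 4*a + 4*s (I(a, s) = -16 + 4*((a + s) - 23) = -16 + 4*(-23 + a + s) = -16 + (-92 + 4*a + 4*s) = -108 + 4*a + 4*s)
U(y, z) = ½ (U(y, z) = -1*(-5)*(⅒) = 5*(⅒) = ½)
x(p) = p/2
x(-12) + I(618, 377) = (½)*(-12) + (-108 + 4*618 + 4*377) = -6 + (-108 + 2472 + 1508) = -6 + 3872 = 3866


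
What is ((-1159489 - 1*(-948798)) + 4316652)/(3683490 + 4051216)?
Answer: 4105961/7734706 ≈ 0.53085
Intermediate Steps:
((-1159489 - 1*(-948798)) + 4316652)/(3683490 + 4051216) = ((-1159489 + 948798) + 4316652)/7734706 = (-210691 + 4316652)*(1/7734706) = 4105961*(1/7734706) = 4105961/7734706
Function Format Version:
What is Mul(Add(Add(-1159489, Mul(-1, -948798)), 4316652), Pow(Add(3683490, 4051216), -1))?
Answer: Rational(4105961, 7734706) ≈ 0.53085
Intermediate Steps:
Mul(Add(Add(-1159489, Mul(-1, -948798)), 4316652), Pow(Add(3683490, 4051216), -1)) = Mul(Add(Add(-1159489, 948798), 4316652), Pow(7734706, -1)) = Mul(Add(-210691, 4316652), Rational(1, 7734706)) = Mul(4105961, Rational(1, 7734706)) = Rational(4105961, 7734706)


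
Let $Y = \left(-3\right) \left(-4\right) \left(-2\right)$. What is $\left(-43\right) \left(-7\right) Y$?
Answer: $-7224$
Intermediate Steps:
$Y = -24$ ($Y = 12 \left(-2\right) = -24$)
$\left(-43\right) \left(-7\right) Y = \left(-43\right) \left(-7\right) \left(-24\right) = 301 \left(-24\right) = -7224$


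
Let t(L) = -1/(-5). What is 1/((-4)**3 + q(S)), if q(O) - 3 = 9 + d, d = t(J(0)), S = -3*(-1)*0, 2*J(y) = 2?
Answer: -5/259 ≈ -0.019305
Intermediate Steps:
J(y) = 1 (J(y) = (1/2)*2 = 1)
S = 0 (S = 3*0 = 0)
t(L) = 1/5 (t(L) = -1*(-1/5) = 1/5)
d = 1/5 ≈ 0.20000
q(O) = 61/5 (q(O) = 3 + (9 + 1/5) = 3 + 46/5 = 61/5)
1/((-4)**3 + q(S)) = 1/((-4)**3 + 61/5) = 1/(-64 + 61/5) = 1/(-259/5) = -5/259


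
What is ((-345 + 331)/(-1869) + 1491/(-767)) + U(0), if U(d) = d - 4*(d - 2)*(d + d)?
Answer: -396563/204789 ≈ -1.9364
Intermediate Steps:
U(d) = d - 8*d*(-2 + d) (U(d) = d - 4*(-2 + d)*2*d = d - 8*d*(-2 + d))
((-345 + 331)/(-1869) + 1491/(-767)) + U(0) = ((-345 + 331)/(-1869) + 1491/(-767)) + 0*(17 - 8*0) = (-14*(-1/1869) + 1491*(-1/767)) + 0*(17 + 0) = (2/267 - 1491/767) + 0*17 = -396563/204789 + 0 = -396563/204789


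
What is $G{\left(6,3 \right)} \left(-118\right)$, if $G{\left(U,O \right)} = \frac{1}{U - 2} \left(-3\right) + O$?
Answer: $- \frac{531}{2} \approx -265.5$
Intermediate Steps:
$G{\left(U,O \right)} = O - \frac{3}{-2 + U}$ ($G{\left(U,O \right)} = \frac{1}{-2 + U} \left(-3\right) + O = - \frac{3}{-2 + U} + O = O - \frac{3}{-2 + U}$)
$G{\left(6,3 \right)} \left(-118\right) = \frac{-3 - 6 + 3 \cdot 6}{-2 + 6} \left(-118\right) = \frac{-3 - 6 + 18}{4} \left(-118\right) = \frac{1}{4} \cdot 9 \left(-118\right) = \frac{9}{4} \left(-118\right) = - \frac{531}{2}$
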